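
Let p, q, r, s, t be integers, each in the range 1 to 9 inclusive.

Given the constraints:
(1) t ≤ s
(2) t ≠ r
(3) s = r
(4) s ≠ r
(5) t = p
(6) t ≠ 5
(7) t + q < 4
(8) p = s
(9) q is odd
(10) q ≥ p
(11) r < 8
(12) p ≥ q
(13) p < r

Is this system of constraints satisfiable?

From constraints 3, 5, and 8, t = p = s = r, so t = r. But constraint 2 says t ≠ r. Contradiction.

Unsatisfiable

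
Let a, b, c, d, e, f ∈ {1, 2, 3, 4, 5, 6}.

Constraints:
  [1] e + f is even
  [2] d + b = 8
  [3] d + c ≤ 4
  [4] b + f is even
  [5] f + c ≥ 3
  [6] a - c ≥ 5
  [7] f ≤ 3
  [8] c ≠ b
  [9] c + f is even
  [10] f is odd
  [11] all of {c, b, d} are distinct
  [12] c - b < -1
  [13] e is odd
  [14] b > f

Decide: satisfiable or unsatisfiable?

Satisfiable

The assignment a = 6, b = 5, c = 1, d = 3, e = 5, f = 3 works:
  constraint 2 holds since d + b = 8.
  constraint 3 holds since d + c = 4.
  constraint 5 holds since f + c = 4.
The rest check out directly.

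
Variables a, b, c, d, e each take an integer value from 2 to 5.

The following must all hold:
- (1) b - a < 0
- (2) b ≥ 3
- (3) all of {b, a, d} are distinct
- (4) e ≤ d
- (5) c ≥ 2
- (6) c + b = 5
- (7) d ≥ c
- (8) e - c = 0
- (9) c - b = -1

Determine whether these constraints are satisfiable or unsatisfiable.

Satisfiable

The assignment a = 5, b = 3, c = 2, d = 2, e = 2 works:
  constraint 1 holds since b - a = -2.
  constraint 6 holds since c + b = 5.
  constraint 8 holds since e - c = 0.
The rest check out directly.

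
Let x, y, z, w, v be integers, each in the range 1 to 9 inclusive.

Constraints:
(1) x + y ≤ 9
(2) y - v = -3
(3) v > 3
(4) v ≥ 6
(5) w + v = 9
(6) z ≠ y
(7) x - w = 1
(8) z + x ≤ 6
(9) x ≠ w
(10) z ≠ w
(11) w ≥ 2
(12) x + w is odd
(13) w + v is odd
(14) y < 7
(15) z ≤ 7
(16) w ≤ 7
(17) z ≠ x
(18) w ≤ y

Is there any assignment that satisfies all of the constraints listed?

Satisfiable

Try x = 4, y = 3, z = 1, w = 3, v = 6.
Check constraint 1: x + y = 7; constraint 2: y - v = -3; constraint 5: w + v = 9. The remaining constraints are straightforward to verify.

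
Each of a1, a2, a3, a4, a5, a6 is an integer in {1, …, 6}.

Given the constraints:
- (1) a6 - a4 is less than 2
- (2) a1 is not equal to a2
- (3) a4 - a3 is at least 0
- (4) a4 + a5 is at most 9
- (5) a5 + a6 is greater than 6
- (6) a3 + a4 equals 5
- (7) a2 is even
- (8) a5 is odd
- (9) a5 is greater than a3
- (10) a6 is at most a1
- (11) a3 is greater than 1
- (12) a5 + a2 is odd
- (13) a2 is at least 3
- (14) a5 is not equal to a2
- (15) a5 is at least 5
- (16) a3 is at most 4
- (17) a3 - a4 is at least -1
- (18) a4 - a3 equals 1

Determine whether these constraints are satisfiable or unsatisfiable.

Satisfiable

Take a1 = 5, a2 = 6, a3 = 2, a4 = 3, a5 = 5, a6 = 2. Then constraint 1: a6 - a4 = -1; constraint 3: a4 - a3 = 1; constraint 4: a4 + a5 = 8, and every other listed constraint is also met.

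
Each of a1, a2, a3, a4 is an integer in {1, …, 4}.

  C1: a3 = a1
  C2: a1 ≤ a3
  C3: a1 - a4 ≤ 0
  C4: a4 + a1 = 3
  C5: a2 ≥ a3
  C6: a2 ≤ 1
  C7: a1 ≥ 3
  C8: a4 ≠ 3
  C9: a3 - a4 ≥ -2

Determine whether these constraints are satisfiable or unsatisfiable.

From constraints 2 and 7: a3 ≥ a1 and a1 ≥ 3, so a3 ≥ 3. From constraints 5 and 6: a3 ≤ a2 and a2 ≤ 1, so a3 ≤ 1. But 1 < 3, so no value of a3 works.

Unsatisfiable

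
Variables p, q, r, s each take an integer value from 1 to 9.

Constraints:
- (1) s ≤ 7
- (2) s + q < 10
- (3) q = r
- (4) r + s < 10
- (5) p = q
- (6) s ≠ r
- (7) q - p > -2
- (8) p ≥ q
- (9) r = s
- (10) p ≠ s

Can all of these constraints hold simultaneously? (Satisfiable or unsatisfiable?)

Unsatisfiable

From constraints 3, 5, and 9, p = q = r = s, so p = s. But constraint 10 says p ≠ s. Contradiction.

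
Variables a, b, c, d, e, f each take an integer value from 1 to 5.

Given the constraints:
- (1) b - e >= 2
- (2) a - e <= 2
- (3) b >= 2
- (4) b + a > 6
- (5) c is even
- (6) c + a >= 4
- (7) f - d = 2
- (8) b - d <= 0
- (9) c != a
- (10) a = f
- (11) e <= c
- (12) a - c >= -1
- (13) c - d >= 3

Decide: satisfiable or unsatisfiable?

Constraints 1, 2, 8, 12, and 13 give d − b ≥ 0, b − e ≥ 2, e − a ≥ -2, a − c ≥ -1, c − d ≥ 3.
Adding all 5 inequalities: the left sides telescope to 0, and the right sides sum to 0 + 2 + (-2) + (-1) + 3 = 2. So 0 ≥ 2, which is false.

Unsatisfiable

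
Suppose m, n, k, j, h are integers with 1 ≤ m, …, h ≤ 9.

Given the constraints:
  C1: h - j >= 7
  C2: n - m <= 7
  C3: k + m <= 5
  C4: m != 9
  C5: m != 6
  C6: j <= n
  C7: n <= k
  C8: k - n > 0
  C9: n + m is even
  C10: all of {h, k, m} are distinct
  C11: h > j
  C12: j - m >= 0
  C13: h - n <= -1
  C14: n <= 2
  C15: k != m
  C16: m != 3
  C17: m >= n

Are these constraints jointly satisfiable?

Unsatisfiable

Constraints 1, 2, 12, and 13 give m − n ≥ -7, n − h ≥ 1, h − j ≥ 7, j − m ≥ 0.
Adding all 4 inequalities: the left sides telescope to 0, and the right sides sum to (-7) + 1 + 7 + 0 = 1. So 0 ≥ 1, which is false.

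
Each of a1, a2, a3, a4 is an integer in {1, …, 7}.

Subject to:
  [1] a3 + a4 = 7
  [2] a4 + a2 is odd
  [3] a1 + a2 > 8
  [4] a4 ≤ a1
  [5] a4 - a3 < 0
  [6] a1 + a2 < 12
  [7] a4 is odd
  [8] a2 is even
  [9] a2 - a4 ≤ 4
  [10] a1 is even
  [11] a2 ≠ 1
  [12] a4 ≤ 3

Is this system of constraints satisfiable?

Take a1 = 6, a2 = 4, a3 = 4, a4 = 3. Then constraint 1: a3 + a4 = 7; constraint 3: a1 + a2 = 10; constraint 5: a4 - a3 = -1, and every other listed constraint is also met.

Satisfiable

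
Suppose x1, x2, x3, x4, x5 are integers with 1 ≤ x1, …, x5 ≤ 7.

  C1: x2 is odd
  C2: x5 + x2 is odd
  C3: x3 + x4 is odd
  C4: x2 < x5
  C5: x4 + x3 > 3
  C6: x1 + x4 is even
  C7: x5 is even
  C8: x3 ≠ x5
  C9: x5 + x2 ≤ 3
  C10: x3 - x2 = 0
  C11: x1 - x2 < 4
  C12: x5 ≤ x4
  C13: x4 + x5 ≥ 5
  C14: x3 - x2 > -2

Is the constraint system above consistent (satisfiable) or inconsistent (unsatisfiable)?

Try x1 = 4, x2 = 1, x3 = 1, x4 = 4, x5 = 2.
Check constraint 5: x4 + x3 = 5; constraint 9: x5 + x2 = 3. The remaining constraints are straightforward to verify.

Satisfiable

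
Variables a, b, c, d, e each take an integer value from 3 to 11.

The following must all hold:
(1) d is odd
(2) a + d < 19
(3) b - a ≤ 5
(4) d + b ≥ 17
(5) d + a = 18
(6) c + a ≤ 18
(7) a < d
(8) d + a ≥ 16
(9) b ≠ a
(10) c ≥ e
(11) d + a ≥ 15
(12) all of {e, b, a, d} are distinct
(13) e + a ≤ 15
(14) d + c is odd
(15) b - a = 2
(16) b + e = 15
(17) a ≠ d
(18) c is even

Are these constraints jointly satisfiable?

Satisfiable

One satisfying assignment is a = 7, b = 9, c = 10, d = 11, e = 6.
For the less obvious constraints — constraint 2: a + d = 18; constraint 3: b - a = 2; constraint 4: d + b = 20 — and the others hold by inspection.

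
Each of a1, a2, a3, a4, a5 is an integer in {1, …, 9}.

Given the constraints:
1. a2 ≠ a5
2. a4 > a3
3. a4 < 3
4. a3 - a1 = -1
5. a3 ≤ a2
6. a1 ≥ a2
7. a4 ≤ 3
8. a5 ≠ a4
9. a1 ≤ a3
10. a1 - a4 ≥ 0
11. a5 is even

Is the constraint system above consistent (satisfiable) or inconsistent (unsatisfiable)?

Unsatisfiable

Constraints 2, 9, and 10 give a4 ≤ a1, a1 ≤ a3, a3 < a4. Chaining: a4 ≤ a1 ≤ a3 < a4, which forces a4 < a4 — impossible.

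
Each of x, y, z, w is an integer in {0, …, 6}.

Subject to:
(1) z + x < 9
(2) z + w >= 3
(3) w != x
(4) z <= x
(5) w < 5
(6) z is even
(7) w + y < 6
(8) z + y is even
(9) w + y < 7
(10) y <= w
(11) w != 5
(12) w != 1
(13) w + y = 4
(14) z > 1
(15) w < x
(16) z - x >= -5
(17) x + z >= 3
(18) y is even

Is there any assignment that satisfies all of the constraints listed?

Satisfiable

Setting (x, y, z, w) = (4, 2, 2, 2) satisfies everything: constraint 1: z + x = 6; constraint 2: z + w = 4, and the others follow.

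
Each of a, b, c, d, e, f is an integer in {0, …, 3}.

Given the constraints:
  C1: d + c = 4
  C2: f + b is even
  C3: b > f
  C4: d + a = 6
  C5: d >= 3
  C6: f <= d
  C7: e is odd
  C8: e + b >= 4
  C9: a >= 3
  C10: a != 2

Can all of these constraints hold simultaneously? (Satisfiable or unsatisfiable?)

Setting (a, b, c, d, e, f) = (3, 2, 1, 3, 3, 0) satisfies everything: constraint 1: d + c = 4; constraint 4: d + a = 6, and the others follow.

Satisfiable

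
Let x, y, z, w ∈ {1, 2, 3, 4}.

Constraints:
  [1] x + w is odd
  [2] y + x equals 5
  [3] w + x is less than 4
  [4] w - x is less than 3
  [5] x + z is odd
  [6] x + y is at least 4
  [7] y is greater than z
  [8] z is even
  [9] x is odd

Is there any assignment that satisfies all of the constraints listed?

Take x = 1, y = 4, z = 2, w = 2. Then constraint 2: y + x = 5; constraint 3: w + x = 3; constraint 4: w - x = 1, and every other listed constraint is also met.

Satisfiable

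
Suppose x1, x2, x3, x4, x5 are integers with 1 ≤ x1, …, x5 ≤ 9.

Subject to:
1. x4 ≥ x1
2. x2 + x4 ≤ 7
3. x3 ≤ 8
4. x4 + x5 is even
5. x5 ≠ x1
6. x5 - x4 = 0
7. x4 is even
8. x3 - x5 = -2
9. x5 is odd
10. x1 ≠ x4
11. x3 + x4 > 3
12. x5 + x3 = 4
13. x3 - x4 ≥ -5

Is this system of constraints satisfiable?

Unsatisfiable

Constraint 7 makes x4 even and constraint 9 makes x5 odd, so x4 + x5 must be odd. Constraint 4 says x4 + x5 is even — contradiction.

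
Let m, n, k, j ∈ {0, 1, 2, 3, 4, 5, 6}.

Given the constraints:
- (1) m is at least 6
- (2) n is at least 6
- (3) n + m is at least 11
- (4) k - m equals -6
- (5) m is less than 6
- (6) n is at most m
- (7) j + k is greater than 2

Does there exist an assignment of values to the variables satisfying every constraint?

Unsatisfiable

From constraints 2 and 6: m ≥ n and n ≥ 6, so m ≥ 6. From constraint 5: m ≤ 5. But 5 < 6, so no value of m works.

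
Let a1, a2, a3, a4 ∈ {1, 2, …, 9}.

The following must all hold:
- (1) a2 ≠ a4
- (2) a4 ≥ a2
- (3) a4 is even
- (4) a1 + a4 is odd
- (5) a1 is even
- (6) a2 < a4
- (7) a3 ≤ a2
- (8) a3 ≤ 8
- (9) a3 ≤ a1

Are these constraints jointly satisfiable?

Constraint 5 makes a1 even and constraint 3 makes a4 even, so a1 + a4 must be even. Constraint 4 says a1 + a4 is odd — contradiction.

Unsatisfiable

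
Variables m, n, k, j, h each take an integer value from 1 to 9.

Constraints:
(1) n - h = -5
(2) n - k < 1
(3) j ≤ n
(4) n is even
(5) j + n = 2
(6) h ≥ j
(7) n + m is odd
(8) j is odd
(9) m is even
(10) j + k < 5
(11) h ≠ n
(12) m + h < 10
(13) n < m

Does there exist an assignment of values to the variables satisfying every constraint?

Unsatisfiable

Constraint 4 makes n even and constraint 9 makes m even, so n + m must be even. Constraint 7 says n + m is odd — contradiction.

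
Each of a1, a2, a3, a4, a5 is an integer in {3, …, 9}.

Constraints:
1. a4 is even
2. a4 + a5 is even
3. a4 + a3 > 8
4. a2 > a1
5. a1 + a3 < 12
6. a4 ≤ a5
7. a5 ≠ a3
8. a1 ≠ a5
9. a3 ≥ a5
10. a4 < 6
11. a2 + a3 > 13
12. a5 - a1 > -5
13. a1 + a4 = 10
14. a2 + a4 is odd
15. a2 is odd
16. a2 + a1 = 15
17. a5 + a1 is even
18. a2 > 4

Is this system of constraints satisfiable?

Take a1 = 6, a2 = 9, a3 = 5, a4 = 4, a5 = 4. Then constraint 3: a4 + a3 = 9; constraint 5: a1 + a3 = 11; constraint 11: a2 + a3 = 14, and every other listed constraint is also met.

Satisfiable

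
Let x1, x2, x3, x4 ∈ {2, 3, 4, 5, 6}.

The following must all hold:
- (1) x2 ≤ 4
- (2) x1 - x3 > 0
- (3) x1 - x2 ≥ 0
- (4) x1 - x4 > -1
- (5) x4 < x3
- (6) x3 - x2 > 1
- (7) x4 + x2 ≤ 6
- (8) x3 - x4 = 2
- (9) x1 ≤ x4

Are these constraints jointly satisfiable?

Constraints 2, 5, and 9 give x1 ≤ x4, x4 < x3, x3 < x1. Chaining: x1 ≤ x4 < x3 < x1, which forces x1 < x1 — impossible.

Unsatisfiable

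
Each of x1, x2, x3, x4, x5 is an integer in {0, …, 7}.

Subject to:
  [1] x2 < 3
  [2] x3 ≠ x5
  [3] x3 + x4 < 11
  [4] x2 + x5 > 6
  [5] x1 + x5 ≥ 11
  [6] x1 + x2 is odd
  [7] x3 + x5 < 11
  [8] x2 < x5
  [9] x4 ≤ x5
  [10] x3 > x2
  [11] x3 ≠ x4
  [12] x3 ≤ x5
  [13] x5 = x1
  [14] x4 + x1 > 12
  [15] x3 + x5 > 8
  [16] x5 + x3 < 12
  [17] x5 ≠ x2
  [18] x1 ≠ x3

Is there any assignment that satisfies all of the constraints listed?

Take x1 = 7, x2 = 0, x3 = 3, x4 = 7, x5 = 7. Then constraint 3: x3 + x4 = 10; constraint 4: x2 + x5 = 7; constraint 5: x1 + x5 = 14, and every other listed constraint is also met.

Satisfiable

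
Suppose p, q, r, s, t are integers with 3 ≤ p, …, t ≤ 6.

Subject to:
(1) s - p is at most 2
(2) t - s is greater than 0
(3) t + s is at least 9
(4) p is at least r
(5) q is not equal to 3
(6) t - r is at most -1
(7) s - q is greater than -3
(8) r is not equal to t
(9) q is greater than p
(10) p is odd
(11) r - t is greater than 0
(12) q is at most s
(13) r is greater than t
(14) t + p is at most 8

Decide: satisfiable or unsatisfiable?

Constraints 2, 4, 9, 11, and 12 give p < q, q ≤ s, s < t, t < r, r ≤ p. Chaining: p < q ≤ s < t < r ≤ p, which forces p < p — impossible.

Unsatisfiable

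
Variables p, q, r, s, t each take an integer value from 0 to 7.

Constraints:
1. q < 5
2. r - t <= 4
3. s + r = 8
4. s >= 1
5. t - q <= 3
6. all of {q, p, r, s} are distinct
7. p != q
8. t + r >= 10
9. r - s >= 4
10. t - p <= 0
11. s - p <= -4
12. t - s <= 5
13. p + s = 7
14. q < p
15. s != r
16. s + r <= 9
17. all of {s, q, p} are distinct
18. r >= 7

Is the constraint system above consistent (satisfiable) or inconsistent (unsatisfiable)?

Satisfiable

Try p = 6, q = 4, r = 7, s = 1, t = 6.
Check constraint 2: r - t = 1; constraint 3: s + r = 8; constraint 5: t - q = 2. The remaining constraints are straightforward to verify.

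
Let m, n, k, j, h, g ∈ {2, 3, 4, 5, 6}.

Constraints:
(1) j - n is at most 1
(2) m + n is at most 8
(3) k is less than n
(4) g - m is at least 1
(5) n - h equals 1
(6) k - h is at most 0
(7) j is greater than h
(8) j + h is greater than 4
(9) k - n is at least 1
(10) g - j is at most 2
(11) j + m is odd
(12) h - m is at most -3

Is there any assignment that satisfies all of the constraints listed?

Constraints 1, 4, 6, 9, 10, and 12 give k − n ≥ 1, n − j ≥ -1, j − g ≥ -2, g − m ≥ 1, m − h ≥ 3, h − k ≥ 0.
Adding all 6 inequalities: the left sides telescope to 0, and the right sides sum to 1 + (-1) + (-2) + 1 + 3 + 0 = 2. So 0 ≥ 2, which is false.

Unsatisfiable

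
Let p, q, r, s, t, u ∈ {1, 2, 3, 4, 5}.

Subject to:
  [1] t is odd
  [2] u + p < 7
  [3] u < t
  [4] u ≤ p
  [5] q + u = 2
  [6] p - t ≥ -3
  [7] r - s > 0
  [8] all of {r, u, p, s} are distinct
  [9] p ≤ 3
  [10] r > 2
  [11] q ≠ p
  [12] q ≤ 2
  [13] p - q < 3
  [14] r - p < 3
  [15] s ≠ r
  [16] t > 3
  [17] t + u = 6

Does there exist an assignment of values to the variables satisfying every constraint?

Satisfiable

One satisfying assignment is p = 3, q = 1, r = 5, s = 4, t = 5, u = 1.
For the less obvious constraints — constraint 2: u + p = 4; constraint 5: q + u = 2; constraint 6: p - t = -2 — and the others hold by inspection.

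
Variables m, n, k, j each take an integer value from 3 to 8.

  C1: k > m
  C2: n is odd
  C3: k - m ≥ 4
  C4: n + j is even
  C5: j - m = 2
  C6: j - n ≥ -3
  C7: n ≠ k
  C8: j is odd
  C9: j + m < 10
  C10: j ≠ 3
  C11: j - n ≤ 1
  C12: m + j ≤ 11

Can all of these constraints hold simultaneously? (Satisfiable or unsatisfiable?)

The assignment m = 3, n = 5, k = 8, j = 5 works:
  constraint 3 holds since k - m = 5.
  constraint 5 holds since j - m = 2.
  constraint 6 holds since j - n = 0.
The rest check out directly.

Satisfiable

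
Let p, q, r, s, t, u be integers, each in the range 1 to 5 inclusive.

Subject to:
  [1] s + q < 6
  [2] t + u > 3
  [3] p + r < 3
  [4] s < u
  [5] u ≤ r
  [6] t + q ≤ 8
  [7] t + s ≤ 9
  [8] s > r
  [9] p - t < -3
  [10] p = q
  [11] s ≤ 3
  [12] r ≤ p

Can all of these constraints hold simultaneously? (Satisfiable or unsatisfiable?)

Constraints 4, 5, and 8 give r < s, s < u, u ≤ r. Chaining: r < s < u ≤ r, which forces r < r — impossible.

Unsatisfiable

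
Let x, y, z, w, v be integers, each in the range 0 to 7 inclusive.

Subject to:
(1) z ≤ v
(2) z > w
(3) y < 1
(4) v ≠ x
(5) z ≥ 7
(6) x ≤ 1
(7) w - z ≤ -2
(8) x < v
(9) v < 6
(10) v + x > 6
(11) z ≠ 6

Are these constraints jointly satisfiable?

Unsatisfiable

From constraints 1 and 5: v ≥ z and z ≥ 7, so v ≥ 7. From constraint 9: v ≤ 5. But 5 < 7, so no value of v works.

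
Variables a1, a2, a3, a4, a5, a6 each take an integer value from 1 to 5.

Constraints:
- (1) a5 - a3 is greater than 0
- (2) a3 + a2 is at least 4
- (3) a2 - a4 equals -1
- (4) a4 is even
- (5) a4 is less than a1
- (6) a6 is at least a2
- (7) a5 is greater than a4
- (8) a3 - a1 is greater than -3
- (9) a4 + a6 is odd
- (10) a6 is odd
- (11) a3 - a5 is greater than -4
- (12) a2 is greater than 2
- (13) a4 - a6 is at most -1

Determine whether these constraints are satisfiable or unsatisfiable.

Satisfiable

Try a1 = 5, a2 = 3, a3 = 3, a4 = 4, a5 = 5, a6 = 5.
Check constraint 1: a5 - a3 = 2; constraint 2: a3 + a2 = 6. The remaining constraints are straightforward to verify.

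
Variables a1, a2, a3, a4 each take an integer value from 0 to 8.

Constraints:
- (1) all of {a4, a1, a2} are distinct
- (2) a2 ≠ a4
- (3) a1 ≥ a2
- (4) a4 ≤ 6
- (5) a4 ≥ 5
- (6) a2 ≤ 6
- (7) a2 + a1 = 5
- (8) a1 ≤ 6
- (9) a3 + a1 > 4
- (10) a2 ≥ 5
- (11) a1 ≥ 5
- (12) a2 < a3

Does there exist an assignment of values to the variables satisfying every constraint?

Constraints 4, 5, 6, 8, 10, and 11 confine each of a4, a1, a2 to the 2 values {5, 6}.
Constraint 1 requires all 3 of them to be distinct, but only 2 values are available — impossible by the pigeonhole principle.

Unsatisfiable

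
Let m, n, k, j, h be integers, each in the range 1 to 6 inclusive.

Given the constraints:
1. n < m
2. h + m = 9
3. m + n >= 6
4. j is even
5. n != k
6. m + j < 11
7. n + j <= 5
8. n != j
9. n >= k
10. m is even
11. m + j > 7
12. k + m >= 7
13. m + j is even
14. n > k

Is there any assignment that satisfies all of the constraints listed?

One satisfying assignment is m = 6, n = 3, k = 2, j = 2, h = 3.
For the less obvious constraints — constraint 2: h + m = 9; constraint 3: m + n = 9 — and the others hold by inspection.

Satisfiable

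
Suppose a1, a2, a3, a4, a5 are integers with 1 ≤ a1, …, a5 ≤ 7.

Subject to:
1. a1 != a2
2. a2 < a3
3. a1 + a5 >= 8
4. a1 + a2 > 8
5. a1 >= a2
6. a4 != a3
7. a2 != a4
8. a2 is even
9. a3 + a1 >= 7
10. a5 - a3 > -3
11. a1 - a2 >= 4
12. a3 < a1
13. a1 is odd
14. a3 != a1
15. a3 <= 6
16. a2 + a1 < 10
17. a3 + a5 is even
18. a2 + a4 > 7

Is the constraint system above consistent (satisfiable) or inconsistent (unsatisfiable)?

Satisfiable

Try a1 = 7, a2 = 2, a3 = 3, a4 = 7, a5 = 1.
Check constraint 3: a1 + a5 = 8; constraint 4: a1 + a2 = 9; constraint 9: a3 + a1 = 10. The remaining constraints are straightforward to verify.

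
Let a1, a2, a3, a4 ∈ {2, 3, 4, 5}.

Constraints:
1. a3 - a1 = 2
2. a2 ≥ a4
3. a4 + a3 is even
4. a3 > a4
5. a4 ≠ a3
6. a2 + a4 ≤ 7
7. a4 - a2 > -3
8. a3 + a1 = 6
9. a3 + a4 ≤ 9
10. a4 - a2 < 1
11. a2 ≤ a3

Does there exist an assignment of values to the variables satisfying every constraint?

Take a1 = 2, a2 = 2, a3 = 4, a4 = 2. Then constraint 1: a3 - a1 = 2; constraint 6: a2 + a4 = 4; constraint 7: a4 - a2 = 0, and every other listed constraint is also met.

Satisfiable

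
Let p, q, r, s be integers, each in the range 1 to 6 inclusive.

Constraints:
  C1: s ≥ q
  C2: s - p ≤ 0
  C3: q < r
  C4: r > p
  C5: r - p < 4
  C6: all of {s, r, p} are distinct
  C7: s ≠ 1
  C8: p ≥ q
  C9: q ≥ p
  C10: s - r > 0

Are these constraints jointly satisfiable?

Constraints 2, 3, 9, and 10 give s ≤ p, p ≤ q, q < r, r < s. Chaining: s ≤ p ≤ q < r < s, which forces s < s — impossible.

Unsatisfiable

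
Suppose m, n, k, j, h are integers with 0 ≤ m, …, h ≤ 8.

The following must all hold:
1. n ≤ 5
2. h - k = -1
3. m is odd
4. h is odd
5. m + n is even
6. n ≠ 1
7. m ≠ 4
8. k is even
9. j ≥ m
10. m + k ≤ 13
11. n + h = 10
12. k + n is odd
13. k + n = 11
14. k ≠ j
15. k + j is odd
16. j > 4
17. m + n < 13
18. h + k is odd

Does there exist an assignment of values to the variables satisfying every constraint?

Satisfiable

Take m = 5, n = 5, k = 6, j = 7, h = 5. Then constraint 2: h - k = -1; constraint 10: m + k = 11, and every other listed constraint is also met.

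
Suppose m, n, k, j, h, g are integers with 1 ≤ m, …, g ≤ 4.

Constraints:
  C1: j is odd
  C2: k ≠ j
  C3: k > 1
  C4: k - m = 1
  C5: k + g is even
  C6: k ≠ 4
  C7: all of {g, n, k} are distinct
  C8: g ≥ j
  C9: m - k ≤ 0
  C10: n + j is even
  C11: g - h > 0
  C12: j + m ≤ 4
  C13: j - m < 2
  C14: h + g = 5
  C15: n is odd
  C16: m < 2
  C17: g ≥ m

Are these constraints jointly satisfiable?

Satisfiable

The assignment m = 1, n = 3, k = 2, j = 1, h = 1, g = 4 works:
  constraint 4 holds since k - m = 1.
  constraint 9 holds since m - k = -1.
  constraint 11 holds since g - h = 3.
The rest check out directly.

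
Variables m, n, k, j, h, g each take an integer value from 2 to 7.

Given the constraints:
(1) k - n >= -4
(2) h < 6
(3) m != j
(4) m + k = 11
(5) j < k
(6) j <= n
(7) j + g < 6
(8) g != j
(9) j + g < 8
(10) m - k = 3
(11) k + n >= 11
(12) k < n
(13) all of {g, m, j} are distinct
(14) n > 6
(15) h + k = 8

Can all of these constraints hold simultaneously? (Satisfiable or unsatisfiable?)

Satisfiable

The assignment m = 7, n = 7, k = 4, j = 3, h = 4, g = 2 works:
  constraint 1 holds since k - n = -3.
  constraint 4 holds since m + k = 11.
The rest check out directly.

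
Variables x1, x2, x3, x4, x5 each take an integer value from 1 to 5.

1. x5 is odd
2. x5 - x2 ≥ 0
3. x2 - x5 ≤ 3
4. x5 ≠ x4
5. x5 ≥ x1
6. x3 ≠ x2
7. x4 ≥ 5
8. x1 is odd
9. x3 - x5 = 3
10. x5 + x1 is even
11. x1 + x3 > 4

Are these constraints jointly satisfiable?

The assignment x1 = 1, x2 = 1, x3 = 4, x4 = 5, x5 = 1 works:
  constraint 2 holds since x5 - x2 = 0.
  constraint 3 holds since x2 - x5 = 0.
  constraint 9 holds since x3 - x5 = 3.
The rest check out directly.

Satisfiable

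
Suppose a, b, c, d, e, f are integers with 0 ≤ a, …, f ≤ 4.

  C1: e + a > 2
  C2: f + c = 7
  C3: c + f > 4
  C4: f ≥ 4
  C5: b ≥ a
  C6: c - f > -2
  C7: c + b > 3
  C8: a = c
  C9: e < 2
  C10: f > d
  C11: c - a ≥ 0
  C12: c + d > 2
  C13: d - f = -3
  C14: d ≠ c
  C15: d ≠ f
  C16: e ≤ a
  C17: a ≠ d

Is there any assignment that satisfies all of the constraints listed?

Try a = 3, b = 3, c = 3, d = 1, e = 1, f = 4.
Check constraint 1: e + a = 4; constraint 2: f + c = 7; constraint 3: c + f = 7. The remaining constraints are straightforward to verify.

Satisfiable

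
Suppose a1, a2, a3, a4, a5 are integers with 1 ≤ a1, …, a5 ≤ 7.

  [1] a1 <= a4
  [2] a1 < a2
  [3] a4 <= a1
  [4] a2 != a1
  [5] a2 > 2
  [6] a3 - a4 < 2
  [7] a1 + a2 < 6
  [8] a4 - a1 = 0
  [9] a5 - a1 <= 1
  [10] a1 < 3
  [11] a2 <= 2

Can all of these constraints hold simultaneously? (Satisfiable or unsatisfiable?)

From constraint 5: a2 ≥ 3. From constraint 11: a2 ≤ 2. But 2 < 3, so no value of a2 works.

Unsatisfiable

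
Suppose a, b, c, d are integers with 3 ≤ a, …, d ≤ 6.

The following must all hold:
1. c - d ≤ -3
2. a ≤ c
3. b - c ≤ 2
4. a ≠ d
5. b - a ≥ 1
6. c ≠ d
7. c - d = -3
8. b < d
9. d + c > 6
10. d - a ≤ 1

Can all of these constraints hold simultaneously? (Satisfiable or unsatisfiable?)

Constraints 1, 3, 5, and 10 give c − b ≥ -2, b − a ≥ 1, a − d ≥ -1, d − c ≥ 3.
Adding all 4 inequalities: the left sides telescope to 0, and the right sides sum to (-2) + 1 + (-1) + 3 = 1. So 0 ≥ 1, which is false.

Unsatisfiable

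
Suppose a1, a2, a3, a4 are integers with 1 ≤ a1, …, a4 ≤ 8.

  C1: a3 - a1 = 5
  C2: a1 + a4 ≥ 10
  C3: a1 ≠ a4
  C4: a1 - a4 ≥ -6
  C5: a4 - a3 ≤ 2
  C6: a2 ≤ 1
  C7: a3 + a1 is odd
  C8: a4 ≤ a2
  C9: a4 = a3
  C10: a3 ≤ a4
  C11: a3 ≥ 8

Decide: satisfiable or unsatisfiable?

From constraints 10 and 11: a4 ≥ a3 and a3 ≥ 8, so a4 ≥ 8. From constraints 6 and 8: a4 ≤ a2 and a2 ≤ 1, so a4 ≤ 1. But 1 < 8, so no value of a4 works.

Unsatisfiable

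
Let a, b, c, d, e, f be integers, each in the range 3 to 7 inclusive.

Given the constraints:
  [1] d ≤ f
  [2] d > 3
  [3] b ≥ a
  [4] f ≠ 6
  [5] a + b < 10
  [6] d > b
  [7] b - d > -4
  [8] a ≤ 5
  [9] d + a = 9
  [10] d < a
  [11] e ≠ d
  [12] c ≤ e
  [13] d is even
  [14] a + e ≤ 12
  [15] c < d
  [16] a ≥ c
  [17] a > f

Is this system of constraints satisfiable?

Constraints 1, 3, 6, and 17 give b < d, d ≤ f, f < a, a ≤ b. Chaining: b < d ≤ f < a ≤ b, which forces b < b — impossible.

Unsatisfiable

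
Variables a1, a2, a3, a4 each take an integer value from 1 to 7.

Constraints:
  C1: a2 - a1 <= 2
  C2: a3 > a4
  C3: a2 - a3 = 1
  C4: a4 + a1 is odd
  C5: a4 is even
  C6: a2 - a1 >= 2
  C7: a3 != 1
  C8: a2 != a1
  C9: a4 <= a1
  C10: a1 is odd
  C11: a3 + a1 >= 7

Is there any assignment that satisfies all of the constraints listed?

Satisfiable

Setting (a1, a2, a3, a4) = (3, 5, 4, 2) satisfies everything: constraint 1: a2 - a1 = 2; constraint 3: a2 - a3 = 1, and the others follow.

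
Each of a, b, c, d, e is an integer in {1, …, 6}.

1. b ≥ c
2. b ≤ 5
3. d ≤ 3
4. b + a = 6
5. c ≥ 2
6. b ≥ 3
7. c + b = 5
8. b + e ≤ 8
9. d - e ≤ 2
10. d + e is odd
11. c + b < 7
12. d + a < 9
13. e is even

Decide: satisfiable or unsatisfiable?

Try a = 3, b = 3, c = 2, d = 3, e = 2.
Check constraint 4: b + a = 6; constraint 7: c + b = 5. The remaining constraints are straightforward to verify.

Satisfiable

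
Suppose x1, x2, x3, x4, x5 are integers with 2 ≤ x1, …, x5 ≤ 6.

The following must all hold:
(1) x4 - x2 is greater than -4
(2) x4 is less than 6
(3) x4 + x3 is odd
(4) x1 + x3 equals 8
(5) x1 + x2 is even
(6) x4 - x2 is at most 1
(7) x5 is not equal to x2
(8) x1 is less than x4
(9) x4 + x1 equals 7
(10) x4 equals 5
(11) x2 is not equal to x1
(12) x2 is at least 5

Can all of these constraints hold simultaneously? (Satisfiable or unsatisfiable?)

Take x1 = 2, x2 = 6, x3 = 6, x4 = 5, x5 = 5. Then constraint 1: x4 - x2 = -1; constraint 4: x1 + x3 = 8; constraint 6: x4 - x2 = -1, and every other listed constraint is also met.

Satisfiable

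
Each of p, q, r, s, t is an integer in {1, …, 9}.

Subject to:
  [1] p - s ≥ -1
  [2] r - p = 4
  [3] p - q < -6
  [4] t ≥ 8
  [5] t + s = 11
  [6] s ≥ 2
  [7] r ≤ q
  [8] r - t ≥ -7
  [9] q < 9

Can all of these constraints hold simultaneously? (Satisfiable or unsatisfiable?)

Satisfiable

The assignment p = 1, q = 8, r = 5, s = 2, t = 9 works:
  constraint 1 holds since p - s = -1.
  constraint 2 holds since r - p = 4.
  constraint 3 holds since p - q = -7.
The rest check out directly.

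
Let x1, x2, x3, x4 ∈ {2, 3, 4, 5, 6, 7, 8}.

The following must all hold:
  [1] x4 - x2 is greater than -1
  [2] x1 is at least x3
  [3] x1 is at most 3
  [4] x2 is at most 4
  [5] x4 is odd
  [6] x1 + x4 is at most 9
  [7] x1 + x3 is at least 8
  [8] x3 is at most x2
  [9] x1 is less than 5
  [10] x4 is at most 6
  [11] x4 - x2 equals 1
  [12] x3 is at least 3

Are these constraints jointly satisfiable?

Unsatisfiable

From constraint 3: x1 ≤ 3. From constraints 4 and 8: x3 ≤ x2 ≤ 4. Hence x1 + x3 ≤ 7. But constraint 7 requires x1 + x3 ≥ 8, and 8 > 7. Contradiction.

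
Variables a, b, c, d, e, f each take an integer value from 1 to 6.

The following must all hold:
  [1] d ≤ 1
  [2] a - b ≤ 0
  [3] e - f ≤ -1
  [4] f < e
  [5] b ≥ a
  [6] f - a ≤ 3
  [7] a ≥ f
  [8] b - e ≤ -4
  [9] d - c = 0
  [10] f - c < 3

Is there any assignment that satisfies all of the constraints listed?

Unsatisfiable

Constraints 2, 3, 6, and 8 give e − b ≥ 4, b − a ≥ 0, a − f ≥ -3, f − e ≥ 1.
Adding all 4 inequalities: the left sides telescope to 0, and the right sides sum to 4 + 0 + (-3) + 1 = 2. So 0 ≥ 2, which is false.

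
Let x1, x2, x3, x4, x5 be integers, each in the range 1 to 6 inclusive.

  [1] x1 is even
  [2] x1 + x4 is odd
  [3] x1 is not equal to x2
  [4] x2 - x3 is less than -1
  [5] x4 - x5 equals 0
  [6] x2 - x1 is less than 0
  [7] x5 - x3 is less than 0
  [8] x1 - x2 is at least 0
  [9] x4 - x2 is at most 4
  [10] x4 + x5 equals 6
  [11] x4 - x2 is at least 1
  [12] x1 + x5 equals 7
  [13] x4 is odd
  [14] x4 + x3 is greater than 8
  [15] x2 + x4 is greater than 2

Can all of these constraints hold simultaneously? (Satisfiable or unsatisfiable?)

The assignment x1 = 4, x2 = 2, x3 = 6, x4 = 3, x5 = 3 works:
  constraint 4 holds since x2 - x3 = -4.
  constraint 5 holds since x4 - x5 = 0.
  constraint 6 holds since x2 - x1 = -2.
The rest check out directly.

Satisfiable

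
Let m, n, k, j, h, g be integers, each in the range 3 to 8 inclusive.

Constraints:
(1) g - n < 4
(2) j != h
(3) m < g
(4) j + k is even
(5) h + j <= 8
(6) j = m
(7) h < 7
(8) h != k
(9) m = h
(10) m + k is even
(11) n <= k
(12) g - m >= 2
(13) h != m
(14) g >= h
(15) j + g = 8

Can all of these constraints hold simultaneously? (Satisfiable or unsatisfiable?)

From constraints 6 and 9, j = m = h, so j = h. But constraint 2 says j ≠ h. Contradiction.

Unsatisfiable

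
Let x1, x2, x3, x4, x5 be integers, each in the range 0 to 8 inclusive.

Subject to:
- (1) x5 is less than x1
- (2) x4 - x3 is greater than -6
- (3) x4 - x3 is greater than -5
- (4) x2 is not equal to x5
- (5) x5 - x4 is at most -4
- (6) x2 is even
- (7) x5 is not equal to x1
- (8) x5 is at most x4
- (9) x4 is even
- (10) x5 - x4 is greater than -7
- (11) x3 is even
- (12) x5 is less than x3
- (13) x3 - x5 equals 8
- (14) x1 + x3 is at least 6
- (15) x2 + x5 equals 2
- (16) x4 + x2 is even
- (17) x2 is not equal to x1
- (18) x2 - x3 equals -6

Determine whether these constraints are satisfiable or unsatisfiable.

One satisfying assignment is x1 = 1, x2 = 2, x3 = 8, x4 = 4, x5 = 0.
For the less obvious constraints — constraint 2: x4 - x3 = -4; constraint 3: x4 - x3 = -4; constraint 5: x5 - x4 = -4 — and the others hold by inspection.

Satisfiable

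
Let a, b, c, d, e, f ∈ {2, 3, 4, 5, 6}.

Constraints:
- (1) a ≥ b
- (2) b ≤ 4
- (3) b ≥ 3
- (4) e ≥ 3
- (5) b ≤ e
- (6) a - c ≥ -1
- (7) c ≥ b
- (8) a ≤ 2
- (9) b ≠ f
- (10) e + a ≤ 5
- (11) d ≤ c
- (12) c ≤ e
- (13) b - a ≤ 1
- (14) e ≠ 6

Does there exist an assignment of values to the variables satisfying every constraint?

From constraint 4: e ≥ 3. From constraints 1 and 3: a ≥ b ≥ 3. Hence e + a ≥ 6. But constraint 10 requires e + a ≤ 5, and 5 < 6. Contradiction.

Unsatisfiable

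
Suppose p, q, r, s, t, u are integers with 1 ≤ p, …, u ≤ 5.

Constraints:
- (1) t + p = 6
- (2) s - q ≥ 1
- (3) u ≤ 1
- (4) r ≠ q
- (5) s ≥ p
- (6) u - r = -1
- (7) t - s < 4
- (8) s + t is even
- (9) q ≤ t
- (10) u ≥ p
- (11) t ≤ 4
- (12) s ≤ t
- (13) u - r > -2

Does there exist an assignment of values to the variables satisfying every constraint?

Unsatisfiable

From constraint 11: t ≤ 4. From constraints 3 and 10: p ≤ u ≤ 1. Hence t + p ≤ 5. But constraint 1 requires t + p = 6, and 6 > 5. Contradiction.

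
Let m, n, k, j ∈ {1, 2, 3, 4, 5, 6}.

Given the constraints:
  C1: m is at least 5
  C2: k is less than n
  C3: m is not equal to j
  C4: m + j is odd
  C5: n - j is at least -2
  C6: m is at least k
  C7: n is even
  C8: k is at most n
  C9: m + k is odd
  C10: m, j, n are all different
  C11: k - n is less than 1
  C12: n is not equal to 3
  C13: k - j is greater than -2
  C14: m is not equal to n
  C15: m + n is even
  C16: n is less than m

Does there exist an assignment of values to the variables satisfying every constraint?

Satisfiable

Try m = 6, n = 2, k = 1, j = 1.
Check constraint 5: n - j = 1; constraint 11: k - n = -1. The remaining constraints are straightforward to verify.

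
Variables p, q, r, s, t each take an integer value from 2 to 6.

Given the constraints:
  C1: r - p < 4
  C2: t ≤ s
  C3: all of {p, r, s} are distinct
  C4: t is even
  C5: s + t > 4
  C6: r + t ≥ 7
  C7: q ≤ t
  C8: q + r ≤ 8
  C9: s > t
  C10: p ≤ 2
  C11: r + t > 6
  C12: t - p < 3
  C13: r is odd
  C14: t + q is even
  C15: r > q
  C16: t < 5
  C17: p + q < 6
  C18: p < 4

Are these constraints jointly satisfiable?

Take p = 2, q = 2, r = 5, s = 3, t = 2. Then constraint 1: r - p = 3; constraint 5: s + t = 5; constraint 6: r + t = 7, and every other listed constraint is also met.

Satisfiable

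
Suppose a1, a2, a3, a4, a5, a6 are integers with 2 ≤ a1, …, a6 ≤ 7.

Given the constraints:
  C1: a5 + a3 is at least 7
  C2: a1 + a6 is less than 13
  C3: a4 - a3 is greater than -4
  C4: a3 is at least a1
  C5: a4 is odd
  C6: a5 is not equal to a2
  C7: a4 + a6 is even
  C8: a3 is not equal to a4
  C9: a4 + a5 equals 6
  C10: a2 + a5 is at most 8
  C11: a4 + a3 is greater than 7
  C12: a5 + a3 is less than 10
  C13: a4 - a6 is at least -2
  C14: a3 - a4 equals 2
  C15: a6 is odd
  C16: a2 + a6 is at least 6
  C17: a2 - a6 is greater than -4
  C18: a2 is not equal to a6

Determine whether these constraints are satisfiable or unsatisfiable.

Satisfiable

Setting (a1, a2, a3, a4, a5, a6) = (5, 4, 5, 3, 3, 5) satisfies everything: constraint 1: a5 + a3 = 8; constraint 2: a1 + a6 = 10, and the others follow.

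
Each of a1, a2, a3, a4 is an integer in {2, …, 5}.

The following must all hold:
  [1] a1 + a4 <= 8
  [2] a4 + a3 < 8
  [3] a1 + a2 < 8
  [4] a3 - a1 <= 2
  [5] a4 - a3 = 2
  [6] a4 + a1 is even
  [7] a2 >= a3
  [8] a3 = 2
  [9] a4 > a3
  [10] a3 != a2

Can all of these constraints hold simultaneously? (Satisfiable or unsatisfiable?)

Satisfiable

One satisfying assignment is a1 = 2, a2 = 4, a3 = 2, a4 = 4.
For the less obvious constraints — constraint 1: a1 + a4 = 6; constraint 2: a4 + a3 = 6 — and the others hold by inspection.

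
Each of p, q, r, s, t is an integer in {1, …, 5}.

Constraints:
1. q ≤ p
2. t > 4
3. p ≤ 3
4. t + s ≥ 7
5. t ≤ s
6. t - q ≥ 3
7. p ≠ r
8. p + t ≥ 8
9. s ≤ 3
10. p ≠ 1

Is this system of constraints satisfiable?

From constraint 3: p ≤ 3. From constraints 5 and 9: t ≤ s ≤ 3. Hence p + t ≤ 6. But constraint 8 requires p + t ≥ 8, and 8 > 6. Contradiction.

Unsatisfiable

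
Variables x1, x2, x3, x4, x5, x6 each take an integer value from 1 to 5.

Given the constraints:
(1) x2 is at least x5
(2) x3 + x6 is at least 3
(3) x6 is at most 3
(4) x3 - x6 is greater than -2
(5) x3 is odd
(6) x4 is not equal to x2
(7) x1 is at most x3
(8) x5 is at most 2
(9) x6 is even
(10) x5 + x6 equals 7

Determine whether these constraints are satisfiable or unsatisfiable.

From constraint 8: x5 ≤ 2. From constraint 3: x6 ≤ 3. Hence x5 + x6 ≤ 5. But constraint 10 requires x5 + x6 = 7, and 7 > 5. Contradiction.

Unsatisfiable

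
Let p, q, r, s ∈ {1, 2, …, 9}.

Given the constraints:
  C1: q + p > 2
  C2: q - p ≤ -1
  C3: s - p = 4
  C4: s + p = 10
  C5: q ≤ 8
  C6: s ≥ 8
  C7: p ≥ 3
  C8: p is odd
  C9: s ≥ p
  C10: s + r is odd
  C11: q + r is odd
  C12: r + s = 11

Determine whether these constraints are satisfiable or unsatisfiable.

Unsatisfiable

From constraint 6: s ≥ 8. From constraint 7: p ≥ 3. Hence s + p ≥ 11. But constraint 4 requires s + p = 10, and 10 < 11. Contradiction.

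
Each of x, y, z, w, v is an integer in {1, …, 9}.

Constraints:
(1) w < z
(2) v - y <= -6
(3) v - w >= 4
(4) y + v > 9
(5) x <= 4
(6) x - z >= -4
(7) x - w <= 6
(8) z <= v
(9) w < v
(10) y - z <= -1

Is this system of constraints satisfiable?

Unsatisfiable

Constraints 2, 3, 6, 7, and 10 give v − w ≥ 4, w − x ≥ -6, x − z ≥ -4, z − y ≥ 1, y − v ≥ 6.
Adding all 5 inequalities: the left sides telescope to 0, and the right sides sum to 4 + (-6) + (-4) + 1 + 6 = 1. So 0 ≥ 1, which is false.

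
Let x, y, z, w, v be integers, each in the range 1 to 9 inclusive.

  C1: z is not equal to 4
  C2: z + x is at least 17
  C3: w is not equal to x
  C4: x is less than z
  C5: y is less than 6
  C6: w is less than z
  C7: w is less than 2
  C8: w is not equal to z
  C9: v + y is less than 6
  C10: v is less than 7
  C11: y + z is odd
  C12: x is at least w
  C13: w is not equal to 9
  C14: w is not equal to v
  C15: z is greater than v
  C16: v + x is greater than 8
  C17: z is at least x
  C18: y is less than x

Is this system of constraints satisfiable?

Setting (x, y, z, w, v) = (8, 2, 9, 1, 3) satisfies everything: constraint 2: z + x = 17; constraint 9: v + y = 5, and the others follow.

Satisfiable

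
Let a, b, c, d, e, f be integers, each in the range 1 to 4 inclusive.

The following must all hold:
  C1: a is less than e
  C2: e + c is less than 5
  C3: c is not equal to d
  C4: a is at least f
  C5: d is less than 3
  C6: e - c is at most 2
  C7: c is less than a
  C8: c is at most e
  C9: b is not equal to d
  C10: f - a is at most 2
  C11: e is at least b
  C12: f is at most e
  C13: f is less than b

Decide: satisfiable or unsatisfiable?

Satisfiable

The assignment a = 2, b = 3, c = 1, d = 2, e = 3, f = 2 works:
  constraint 2 holds since e + c = 4.
  constraint 6 holds since e - c = 2.
The rest check out directly.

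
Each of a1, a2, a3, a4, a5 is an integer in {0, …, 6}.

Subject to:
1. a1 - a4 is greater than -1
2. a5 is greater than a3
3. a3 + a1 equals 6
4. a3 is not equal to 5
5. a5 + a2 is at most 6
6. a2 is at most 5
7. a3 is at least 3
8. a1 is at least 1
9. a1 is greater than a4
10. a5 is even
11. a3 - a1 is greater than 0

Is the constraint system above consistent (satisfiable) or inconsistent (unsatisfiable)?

Take a1 = 2, a2 = 0, a3 = 4, a4 = 0, a5 = 6. Then constraint 1: a1 - a4 = 2; constraint 3: a3 + a1 = 6; constraint 5: a5 + a2 = 6, and every other listed constraint is also met.

Satisfiable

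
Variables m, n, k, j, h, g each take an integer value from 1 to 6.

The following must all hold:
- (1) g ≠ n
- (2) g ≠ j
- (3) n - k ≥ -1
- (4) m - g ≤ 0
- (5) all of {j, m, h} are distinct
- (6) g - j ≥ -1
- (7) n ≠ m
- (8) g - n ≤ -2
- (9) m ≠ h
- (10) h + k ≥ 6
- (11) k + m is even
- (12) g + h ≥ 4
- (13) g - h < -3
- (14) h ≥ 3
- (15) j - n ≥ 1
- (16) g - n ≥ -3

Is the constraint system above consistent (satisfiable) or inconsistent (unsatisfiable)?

Constraints 6, 8, and 15 give j − n ≥ 1, n − g ≥ 2, g − j ≥ -1.
Adding all 3 inequalities: the left sides telescope to 0, and the right sides sum to 1 + 2 + (-1) = 2. So 0 ≥ 2, which is false.

Unsatisfiable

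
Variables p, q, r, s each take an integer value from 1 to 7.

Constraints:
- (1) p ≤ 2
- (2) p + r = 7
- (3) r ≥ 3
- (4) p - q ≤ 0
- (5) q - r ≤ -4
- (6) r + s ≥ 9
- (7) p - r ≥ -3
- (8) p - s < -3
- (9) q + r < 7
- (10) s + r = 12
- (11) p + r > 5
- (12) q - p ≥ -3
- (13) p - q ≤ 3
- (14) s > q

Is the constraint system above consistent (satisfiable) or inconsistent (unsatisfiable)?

Constraints 4, 5, and 7 give r − q ≥ 4, q − p ≥ 0, p − r ≥ -3.
Adding all 3 inequalities: the left sides telescope to 0, and the right sides sum to 4 + 0 + (-3) = 1. So 0 ≥ 1, which is false.

Unsatisfiable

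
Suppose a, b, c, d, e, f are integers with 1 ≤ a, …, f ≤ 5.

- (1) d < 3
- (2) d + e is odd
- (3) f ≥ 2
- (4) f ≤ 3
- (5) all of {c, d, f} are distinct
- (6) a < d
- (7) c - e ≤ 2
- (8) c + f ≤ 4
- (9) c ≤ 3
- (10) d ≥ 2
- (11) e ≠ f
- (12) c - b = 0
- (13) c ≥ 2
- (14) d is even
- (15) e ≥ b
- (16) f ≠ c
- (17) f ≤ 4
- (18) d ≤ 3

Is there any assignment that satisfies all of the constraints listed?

Constraints 3, 4, 9, 10, 13, and 18 confine each of c, d, f to the 2 values {2, 3}.
Constraint 5 requires all 3 of them to be distinct, but only 2 values are available — impossible by the pigeonhole principle.

Unsatisfiable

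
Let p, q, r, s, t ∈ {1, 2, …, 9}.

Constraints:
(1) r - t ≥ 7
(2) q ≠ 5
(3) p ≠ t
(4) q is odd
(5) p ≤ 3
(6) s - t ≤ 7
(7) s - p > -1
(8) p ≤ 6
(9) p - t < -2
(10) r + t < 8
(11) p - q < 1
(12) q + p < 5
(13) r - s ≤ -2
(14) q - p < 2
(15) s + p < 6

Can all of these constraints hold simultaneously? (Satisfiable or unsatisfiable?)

Unsatisfiable

Constraints 1, 6, and 13 give t − s ≥ -7, s − r ≥ 2, r − t ≥ 7.
Adding all 3 inequalities: the left sides telescope to 0, and the right sides sum to (-7) + 2 + 7 = 2. So 0 ≥ 2, which is false.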